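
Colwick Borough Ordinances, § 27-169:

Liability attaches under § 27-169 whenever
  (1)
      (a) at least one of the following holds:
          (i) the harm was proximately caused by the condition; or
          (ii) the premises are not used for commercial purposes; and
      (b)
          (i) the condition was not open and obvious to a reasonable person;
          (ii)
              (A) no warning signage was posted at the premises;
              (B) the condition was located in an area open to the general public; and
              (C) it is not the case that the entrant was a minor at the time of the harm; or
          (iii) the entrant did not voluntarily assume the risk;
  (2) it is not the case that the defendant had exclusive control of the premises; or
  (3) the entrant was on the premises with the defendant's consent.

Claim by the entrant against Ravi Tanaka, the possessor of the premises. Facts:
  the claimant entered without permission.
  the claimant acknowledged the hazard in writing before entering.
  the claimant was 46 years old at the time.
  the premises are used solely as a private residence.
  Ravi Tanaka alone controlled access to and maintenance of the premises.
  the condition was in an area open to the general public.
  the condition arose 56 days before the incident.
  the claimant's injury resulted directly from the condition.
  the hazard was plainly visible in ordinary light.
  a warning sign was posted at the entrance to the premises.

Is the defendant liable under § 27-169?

(i) proximate cause — satisfied.
(ii) not (commercial use) — met.
(a): T OR T → true.
(i) not open/obvious — not satisfied.
(A) no signage posted — not met.
(B) public area — met.
(C) not (entrant a minor) — holds.
So (ii) is not satisfied (F AND T AND T).
(iii) no assumed risk — fails.
So (b) is not satisfied (F OR F OR F).
(1): T AND F → false.
(2) not (exclusive control) — not met.
(3) consent to enter — fails.
Overall = F OR F OR F = false.

No — not liable.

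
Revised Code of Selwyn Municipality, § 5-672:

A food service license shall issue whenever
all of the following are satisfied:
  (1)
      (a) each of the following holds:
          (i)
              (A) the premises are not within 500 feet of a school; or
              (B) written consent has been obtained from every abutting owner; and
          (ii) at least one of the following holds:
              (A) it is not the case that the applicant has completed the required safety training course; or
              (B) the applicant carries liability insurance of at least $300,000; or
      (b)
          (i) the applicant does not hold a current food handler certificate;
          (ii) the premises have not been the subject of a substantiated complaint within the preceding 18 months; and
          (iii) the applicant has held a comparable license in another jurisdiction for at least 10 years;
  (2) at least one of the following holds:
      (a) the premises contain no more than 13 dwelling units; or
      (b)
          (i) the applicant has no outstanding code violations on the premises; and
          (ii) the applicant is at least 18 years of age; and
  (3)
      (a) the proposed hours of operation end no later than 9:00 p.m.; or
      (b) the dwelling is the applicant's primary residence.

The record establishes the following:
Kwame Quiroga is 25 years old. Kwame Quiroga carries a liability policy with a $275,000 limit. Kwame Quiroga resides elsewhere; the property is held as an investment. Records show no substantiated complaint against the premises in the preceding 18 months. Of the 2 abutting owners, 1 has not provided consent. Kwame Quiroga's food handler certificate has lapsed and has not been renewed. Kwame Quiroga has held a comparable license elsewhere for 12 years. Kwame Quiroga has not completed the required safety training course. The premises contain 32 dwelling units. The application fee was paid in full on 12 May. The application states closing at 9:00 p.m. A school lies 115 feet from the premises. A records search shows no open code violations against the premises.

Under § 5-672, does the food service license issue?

(A) ≥500 ft from school — fails.
(B) all abutters consent — not met.
(i): F OR F → false.
(A) not (safety training) — holds.
(B) insurance ≥ $300,000 — fails.
(ii) = T OR F = true.
So (a) is not satisfied (F AND T).
(i) not (food handler cert.) — met.
(ii) no complaint in 18 mo. — satisfied.
(iii) prior license ≥ 10 yr — satisfied.
(b) = T AND T AND T = true.
So (1) is satisfied (F OR T).
(a) ≤ 13 units — not met.
(i) no code violations — holds.
(ii) age ≥ 18 — met.
So (b) is satisfied (T AND T).
(2) = F OR T = true.
(a) closes by 9 p.m. — satisfied.
(b) primary residence — fails.
(3): T OR F → true.
Overall = T AND T AND T = true.

Yes — granted.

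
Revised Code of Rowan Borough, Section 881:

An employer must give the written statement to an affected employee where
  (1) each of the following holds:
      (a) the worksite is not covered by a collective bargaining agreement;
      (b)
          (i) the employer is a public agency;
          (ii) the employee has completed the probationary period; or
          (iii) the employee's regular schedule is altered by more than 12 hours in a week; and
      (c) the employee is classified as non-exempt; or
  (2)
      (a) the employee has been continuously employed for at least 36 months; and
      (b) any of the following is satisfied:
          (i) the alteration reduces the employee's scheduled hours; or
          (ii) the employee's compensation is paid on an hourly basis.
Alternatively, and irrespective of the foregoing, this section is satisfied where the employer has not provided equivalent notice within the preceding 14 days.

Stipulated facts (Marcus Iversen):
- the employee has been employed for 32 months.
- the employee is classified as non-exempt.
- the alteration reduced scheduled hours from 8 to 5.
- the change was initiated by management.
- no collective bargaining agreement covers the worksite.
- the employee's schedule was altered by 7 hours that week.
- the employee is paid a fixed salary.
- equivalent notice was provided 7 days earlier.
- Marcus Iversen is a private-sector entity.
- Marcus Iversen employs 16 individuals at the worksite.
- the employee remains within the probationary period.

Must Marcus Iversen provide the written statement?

No — not required.

(a) no CBA — met.
(i) public agency — not satisfied.
(ii) past probation — not satisfied.
(iii) schedule shift > 12h — not met.
(b) = F OR F OR F = false.
(c) non-exempt — holds.
(1) = T AND F AND T = false.
(a) tenure ≥ 36 mo. — fails.
(i) hours reduced — met.
(ii) hourly-paid — not satisfied.
(b): T OR F → true.
(2) = F AND T = false.
So Overall is not satisfied (F OR F).
Exception (no recent notice) — not satisfied.
Result: main false OR exception false → false.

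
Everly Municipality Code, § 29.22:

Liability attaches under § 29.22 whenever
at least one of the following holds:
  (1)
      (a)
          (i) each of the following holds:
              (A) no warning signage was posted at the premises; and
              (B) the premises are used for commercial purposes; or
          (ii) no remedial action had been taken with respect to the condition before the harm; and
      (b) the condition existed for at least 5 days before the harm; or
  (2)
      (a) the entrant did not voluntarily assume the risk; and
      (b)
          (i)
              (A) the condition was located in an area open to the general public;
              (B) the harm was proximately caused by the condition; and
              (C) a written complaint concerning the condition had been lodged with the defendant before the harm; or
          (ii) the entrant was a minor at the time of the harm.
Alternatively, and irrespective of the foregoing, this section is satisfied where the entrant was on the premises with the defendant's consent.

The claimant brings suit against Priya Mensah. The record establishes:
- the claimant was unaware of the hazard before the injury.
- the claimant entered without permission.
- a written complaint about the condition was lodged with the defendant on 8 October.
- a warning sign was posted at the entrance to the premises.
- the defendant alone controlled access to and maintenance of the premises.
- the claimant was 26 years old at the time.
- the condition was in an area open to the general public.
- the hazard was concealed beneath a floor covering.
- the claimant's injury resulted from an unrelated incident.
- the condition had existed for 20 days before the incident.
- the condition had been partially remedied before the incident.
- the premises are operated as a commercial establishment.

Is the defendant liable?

No — not liable.

(A) no signage posted — fails.
(B) commercial use — satisfied.
So (i) is not satisfied (F AND T).
(ii) no remedial action — not satisfied.
So (a) is not satisfied (F OR F).
(b) condition ≥5 days old — satisfied.
So (1) is not satisfied (F AND T).
(a) no assumed risk — satisfied.
(A) public area — satisfied.
(B) proximate cause — not satisfied.
(C) complaint lodged — met.
So (i) is not satisfied (T AND F AND T).
(ii) entrant a minor — not satisfied.
(b) = F OR F = false.
So (2) is not satisfied (T AND F).
Overall: F OR F → false.
Exception (consent to enter) — not satisfied.
Result: main false OR exception false → false.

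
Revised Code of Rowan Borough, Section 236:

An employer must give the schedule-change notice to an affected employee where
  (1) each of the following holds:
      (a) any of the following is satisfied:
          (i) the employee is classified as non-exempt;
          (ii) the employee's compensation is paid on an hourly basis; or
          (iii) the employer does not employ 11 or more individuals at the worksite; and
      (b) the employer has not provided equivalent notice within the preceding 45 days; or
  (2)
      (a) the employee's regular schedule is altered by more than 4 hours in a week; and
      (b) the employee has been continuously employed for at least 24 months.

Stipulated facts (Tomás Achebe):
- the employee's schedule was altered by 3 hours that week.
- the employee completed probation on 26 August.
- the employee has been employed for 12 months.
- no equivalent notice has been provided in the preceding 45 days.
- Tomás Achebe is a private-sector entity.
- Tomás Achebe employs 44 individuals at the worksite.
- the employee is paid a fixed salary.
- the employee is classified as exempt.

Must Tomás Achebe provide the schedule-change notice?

(i) non-exempt — not met.
(ii) hourly-paid — not met.
(iii) not (≥ 11 at site) — not met.
(a): F OR F OR F → false.
(b) no recent notice — met.
So (1) is not satisfied (F AND T).
(a) schedule shift > 4h — not met.
(b) tenure ≥ 24 mo. — not met.
(2) = F AND F = false.
Overall: F OR F → false.

No — not required.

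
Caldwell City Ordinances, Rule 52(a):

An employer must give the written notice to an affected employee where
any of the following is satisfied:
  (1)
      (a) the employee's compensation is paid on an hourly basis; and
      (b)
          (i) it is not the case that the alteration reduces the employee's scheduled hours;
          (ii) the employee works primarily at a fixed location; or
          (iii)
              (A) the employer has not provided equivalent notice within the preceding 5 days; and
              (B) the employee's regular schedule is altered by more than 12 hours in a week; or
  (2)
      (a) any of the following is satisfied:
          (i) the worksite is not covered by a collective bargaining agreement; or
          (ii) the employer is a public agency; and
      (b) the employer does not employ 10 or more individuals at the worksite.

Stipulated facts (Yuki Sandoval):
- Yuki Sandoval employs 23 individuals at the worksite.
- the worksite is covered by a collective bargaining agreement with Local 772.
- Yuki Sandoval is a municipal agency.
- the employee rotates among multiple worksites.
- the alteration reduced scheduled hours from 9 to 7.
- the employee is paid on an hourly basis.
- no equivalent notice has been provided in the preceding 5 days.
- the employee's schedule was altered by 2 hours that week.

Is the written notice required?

(a) hourly-paid — holds.
(i) not (hours reduced) — fails.
(ii) fixed location — fails.
(A) no recent notice — satisfied.
(B) schedule shift > 12h — not satisfied.
(iii) = T AND F = false.
(b) = F OR F OR F = false.
(1) = T AND F = false.
(i) no CBA — fails.
(ii) public agency — holds.
(a): F OR T → true.
(b) not (≥ 10 at site) — fails.
(2) = T AND F = false.
Overall: F OR F → false.

No — not required.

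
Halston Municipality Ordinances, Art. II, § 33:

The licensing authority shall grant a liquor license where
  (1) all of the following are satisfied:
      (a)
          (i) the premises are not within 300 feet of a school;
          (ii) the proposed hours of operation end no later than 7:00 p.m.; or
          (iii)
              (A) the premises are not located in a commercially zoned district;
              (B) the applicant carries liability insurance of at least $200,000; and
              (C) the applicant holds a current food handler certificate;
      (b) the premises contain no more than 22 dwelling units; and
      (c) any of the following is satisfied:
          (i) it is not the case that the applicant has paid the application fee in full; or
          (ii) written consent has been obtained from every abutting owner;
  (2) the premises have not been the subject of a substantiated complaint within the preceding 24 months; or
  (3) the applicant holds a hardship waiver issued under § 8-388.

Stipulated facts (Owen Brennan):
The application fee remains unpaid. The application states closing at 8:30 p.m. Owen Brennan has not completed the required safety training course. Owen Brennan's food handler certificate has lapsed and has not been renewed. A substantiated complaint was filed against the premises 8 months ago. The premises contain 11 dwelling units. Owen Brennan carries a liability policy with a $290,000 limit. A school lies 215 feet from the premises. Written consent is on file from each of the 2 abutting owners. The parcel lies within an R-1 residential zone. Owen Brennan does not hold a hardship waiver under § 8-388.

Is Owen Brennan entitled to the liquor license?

(i) ≥300 ft from school — not met.
(ii) closes by 7 p.m. — not met.
(A) not (commercially zoned) — satisfied.
(B) insurance ≥ $200,000 — holds.
(C) food handler cert. — not satisfied.
(iii) = T AND T AND F = false.
(a): F OR F OR F → false.
(b) ≤ 22 units — holds.
(i) not (fee paid) — holds.
(ii) all abutters consent — satisfied.
(c): T OR T → true.
So (1) is not satisfied (F AND T AND T).
(2) no complaint in 24 mo. — fails.
(3) hardship waiver — fails.
Overall: F OR F OR F → false.

No — denied.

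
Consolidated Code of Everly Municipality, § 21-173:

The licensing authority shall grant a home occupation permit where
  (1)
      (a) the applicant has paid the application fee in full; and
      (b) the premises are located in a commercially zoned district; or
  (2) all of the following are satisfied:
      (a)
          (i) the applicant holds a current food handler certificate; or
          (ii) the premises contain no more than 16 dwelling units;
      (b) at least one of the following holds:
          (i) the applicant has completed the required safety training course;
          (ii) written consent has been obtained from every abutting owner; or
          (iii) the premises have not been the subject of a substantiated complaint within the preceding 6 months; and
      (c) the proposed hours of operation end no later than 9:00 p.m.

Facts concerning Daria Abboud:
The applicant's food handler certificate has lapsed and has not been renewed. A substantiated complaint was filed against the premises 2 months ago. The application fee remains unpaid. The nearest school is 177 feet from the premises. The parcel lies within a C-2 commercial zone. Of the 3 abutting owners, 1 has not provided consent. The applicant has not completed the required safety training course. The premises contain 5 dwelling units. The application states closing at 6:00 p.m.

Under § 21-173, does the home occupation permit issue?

No — denied.

(a) fee paid — not met.
(b) commercially zoned — holds.
(1): F AND T → false.
(i) food handler cert. — fails.
(ii) ≤ 16 units — holds.
(a): F OR T → true.
(i) safety training — fails.
(ii) all abutters consent — fails.
(iii) no complaint in 6 mo. — not satisfied.
So (b) is not satisfied (F OR F OR F).
(c) closes by 9 p.m. — satisfied.
(2): T AND F AND T → false.
So Overall is not satisfied (F OR F).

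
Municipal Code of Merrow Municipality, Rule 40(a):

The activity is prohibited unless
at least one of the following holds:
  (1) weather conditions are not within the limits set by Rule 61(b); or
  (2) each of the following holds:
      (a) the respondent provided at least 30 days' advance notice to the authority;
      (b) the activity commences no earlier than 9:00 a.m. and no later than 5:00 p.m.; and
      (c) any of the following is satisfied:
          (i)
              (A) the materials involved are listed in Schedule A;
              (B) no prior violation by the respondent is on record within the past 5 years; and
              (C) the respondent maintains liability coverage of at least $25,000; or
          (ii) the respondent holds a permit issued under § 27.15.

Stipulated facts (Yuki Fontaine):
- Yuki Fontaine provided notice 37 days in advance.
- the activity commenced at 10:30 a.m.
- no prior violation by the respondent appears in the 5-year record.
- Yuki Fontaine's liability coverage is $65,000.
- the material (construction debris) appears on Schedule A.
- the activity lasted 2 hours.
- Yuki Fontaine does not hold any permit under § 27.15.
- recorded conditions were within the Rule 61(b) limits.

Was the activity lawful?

(1) not (weather ok) — fails.
(a) ≥30 days' notice — satisfied.
(b) start within hours — met.
(A) Schedule A material — holds.
(B) no prior violation — holds.
(C) coverage ≥ $25,000 — satisfied.
(i): T AND T AND T → true.
(ii) holds permit — not satisfied.
(c) = T OR F = true.
(2): T AND T AND T → true.
Overall: F OR T → true.

Yes — lawful.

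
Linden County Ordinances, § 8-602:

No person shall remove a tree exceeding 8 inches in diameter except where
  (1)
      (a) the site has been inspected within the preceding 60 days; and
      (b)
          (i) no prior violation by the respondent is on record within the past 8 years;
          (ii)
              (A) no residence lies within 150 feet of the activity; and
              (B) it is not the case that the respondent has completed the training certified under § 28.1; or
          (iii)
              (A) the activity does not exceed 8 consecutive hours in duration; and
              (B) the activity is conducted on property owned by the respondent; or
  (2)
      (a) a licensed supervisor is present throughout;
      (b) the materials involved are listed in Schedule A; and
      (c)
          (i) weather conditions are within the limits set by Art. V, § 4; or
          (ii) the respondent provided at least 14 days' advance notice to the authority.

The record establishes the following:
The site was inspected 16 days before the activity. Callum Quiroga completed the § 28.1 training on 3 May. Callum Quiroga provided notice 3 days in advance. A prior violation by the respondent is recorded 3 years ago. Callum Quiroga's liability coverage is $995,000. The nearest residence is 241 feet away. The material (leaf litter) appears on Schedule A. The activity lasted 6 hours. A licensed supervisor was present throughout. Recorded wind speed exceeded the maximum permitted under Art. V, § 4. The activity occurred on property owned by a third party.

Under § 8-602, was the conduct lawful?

No — unlawful.

(a) site inspected — met.
(i) no prior violation — fails.
(A) no residence in 150 ft — holds.
(B) not (training certified) — fails.
So (ii) is not satisfied (T AND F).
(A) ≤ 8 hrs duration — satisfied.
(B) own property — not met.
So (iii) is not satisfied (T AND F).
(b) = F OR F OR F = false.
(1): T AND F → false.
(a) supervisor present — holds.
(b) Schedule A material — holds.
(i) weather ok — fails.
(ii) ≥14 days' notice — not satisfied.
(c) = F OR F = false.
So (2) is not satisfied (T AND T AND F).
Overall = F OR F = false.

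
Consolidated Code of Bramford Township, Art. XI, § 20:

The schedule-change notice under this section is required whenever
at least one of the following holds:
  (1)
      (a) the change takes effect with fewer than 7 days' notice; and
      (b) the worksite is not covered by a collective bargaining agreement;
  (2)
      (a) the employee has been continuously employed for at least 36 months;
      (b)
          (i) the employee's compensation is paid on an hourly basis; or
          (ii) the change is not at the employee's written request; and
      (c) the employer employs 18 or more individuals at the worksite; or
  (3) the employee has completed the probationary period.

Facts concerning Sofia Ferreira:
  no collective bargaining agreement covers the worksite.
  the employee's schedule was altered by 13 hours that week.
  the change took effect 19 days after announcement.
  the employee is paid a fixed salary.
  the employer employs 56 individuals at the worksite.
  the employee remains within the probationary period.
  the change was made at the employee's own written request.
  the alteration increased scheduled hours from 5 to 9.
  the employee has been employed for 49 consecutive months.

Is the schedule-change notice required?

No — not required.

(a) < 7 days' notice — not satisfied.
(b) no CBA — met.
So (1) is not satisfied (F AND T).
(a) tenure ≥ 36 mo. — satisfied.
(i) hourly-paid — fails.
(ii) not employee-requested — not satisfied.
(b): F OR F → false.
(c) ≥ 18 at site — met.
(2) = T AND F AND T = false.
(3) past probation — not met.
So Overall is not satisfied (F OR F OR F).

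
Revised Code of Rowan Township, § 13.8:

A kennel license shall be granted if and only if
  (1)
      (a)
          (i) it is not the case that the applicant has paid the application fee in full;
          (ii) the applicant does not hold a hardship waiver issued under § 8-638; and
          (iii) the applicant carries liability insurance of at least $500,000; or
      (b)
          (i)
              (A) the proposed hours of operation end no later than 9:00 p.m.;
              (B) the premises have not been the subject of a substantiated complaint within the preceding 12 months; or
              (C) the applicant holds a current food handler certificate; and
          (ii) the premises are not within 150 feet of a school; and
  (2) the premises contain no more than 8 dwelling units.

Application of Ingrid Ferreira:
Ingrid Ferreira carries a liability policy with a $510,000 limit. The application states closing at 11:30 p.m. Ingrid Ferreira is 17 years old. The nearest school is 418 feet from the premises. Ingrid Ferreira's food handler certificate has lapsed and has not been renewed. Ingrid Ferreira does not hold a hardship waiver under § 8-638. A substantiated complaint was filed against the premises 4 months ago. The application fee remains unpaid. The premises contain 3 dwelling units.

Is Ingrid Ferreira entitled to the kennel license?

(i) not (fee paid) — met.
(ii) not (hardship waiver) — satisfied.
(iii) insurance ≥ $500,000 — met.
(a): T AND T AND T → true.
(A) closes by 9 p.m. — fails.
(B) no complaint in 12 mo. — not met.
(C) food handler cert. — not satisfied.
(i) = F OR F OR F = false.
(ii) ≥150 ft from school — holds.
So (b) is not satisfied (F AND T).
So (1) is satisfied (T OR F).
(2) ≤ 8 units — holds.
Overall = T AND T = true.

Yes — granted.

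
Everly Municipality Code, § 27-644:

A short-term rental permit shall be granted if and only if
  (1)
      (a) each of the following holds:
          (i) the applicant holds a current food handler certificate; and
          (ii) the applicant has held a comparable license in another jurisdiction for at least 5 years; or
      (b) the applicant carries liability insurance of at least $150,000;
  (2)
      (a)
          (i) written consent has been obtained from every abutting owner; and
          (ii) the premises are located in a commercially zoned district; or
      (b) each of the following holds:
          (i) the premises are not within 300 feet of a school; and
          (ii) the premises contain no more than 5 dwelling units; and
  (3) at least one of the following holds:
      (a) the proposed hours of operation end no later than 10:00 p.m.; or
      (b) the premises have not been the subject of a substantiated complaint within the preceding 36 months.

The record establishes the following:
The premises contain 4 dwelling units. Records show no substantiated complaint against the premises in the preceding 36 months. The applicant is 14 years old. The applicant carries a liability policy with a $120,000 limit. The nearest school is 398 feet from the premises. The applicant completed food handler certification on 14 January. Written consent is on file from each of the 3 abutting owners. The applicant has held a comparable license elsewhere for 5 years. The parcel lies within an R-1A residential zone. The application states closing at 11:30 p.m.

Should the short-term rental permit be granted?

Yes — granted.

(i) food handler cert. — met.
(ii) prior license ≥ 5 yr — met.
(a) = T AND T = true.
(b) insurance ≥ $150,000 — fails.
(1) = T OR F = true.
(i) all abutters consent — met.
(ii) commercially zoned — fails.
So (a) is not satisfied (T AND F).
(i) ≥300 ft from school — met.
(ii) ≤ 5 units — satisfied.
So (b) is satisfied (T AND T).
(2) = F OR T = true.
(a) closes by 10 p.m. — not satisfied.
(b) no complaint in 36 mo. — holds.
So (3) is satisfied (F OR T).
Overall: T AND T AND T → true.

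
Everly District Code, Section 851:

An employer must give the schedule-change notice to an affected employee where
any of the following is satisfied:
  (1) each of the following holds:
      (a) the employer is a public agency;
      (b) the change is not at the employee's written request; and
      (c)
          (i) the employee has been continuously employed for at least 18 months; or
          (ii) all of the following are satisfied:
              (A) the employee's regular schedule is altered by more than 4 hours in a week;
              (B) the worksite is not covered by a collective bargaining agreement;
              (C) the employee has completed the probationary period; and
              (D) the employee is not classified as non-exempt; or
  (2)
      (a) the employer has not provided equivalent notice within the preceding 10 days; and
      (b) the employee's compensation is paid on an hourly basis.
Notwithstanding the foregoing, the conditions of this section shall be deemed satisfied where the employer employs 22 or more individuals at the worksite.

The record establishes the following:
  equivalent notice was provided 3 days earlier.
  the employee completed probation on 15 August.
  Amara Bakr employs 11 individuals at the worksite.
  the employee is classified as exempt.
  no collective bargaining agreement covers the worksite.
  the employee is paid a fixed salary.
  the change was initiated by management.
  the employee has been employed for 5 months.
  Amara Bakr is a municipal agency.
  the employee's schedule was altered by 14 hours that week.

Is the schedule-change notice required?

Yes — required.

(a) public agency — satisfied.
(b) not employee-requested — holds.
(i) tenure ≥ 18 mo. — fails.
(A) schedule shift > 4h — holds.
(B) no CBA — met.
(C) past probation — satisfied.
(D) not (non-exempt) — holds.
(ii): T AND T AND T AND T → true.
So (c) is satisfied (F OR T).
(1) = T AND T AND T = true.
(a) no recent notice — fails.
(b) hourly-paid — fails.
(2) = F AND F = false.
So Overall is satisfied (T OR F).
Exception (≥ 22 at site) — not satisfied.
Result: main true OR exception false → true.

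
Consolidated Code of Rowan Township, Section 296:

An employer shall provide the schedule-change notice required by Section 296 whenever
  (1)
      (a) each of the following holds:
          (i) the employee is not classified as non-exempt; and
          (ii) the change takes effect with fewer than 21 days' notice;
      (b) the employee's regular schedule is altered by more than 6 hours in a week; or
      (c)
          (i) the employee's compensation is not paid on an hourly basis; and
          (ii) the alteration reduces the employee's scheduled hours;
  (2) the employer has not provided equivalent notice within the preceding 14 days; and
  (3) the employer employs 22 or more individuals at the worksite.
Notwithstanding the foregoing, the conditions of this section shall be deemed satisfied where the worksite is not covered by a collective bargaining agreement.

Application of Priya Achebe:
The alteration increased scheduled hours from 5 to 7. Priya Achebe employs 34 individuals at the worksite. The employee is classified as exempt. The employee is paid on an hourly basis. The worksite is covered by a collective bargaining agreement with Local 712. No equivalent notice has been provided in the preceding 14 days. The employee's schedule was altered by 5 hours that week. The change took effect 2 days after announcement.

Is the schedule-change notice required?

Yes — required.

(i) not (non-exempt) — holds.
(ii) < 21 days' notice — holds.
So (a) is satisfied (T AND T).
(b) schedule shift > 6h — not met.
(i) not (hourly-paid) — not satisfied.
(ii) hours reduced — fails.
(c) = F AND F = false.
So (1) is satisfied (T OR F OR F).
(2) no recent notice — satisfied.
(3) ≥ 22 at site — holds.
Overall: T AND T AND T → true.
Exception (no CBA) — not satisfied.
Result: main true OR exception false → true.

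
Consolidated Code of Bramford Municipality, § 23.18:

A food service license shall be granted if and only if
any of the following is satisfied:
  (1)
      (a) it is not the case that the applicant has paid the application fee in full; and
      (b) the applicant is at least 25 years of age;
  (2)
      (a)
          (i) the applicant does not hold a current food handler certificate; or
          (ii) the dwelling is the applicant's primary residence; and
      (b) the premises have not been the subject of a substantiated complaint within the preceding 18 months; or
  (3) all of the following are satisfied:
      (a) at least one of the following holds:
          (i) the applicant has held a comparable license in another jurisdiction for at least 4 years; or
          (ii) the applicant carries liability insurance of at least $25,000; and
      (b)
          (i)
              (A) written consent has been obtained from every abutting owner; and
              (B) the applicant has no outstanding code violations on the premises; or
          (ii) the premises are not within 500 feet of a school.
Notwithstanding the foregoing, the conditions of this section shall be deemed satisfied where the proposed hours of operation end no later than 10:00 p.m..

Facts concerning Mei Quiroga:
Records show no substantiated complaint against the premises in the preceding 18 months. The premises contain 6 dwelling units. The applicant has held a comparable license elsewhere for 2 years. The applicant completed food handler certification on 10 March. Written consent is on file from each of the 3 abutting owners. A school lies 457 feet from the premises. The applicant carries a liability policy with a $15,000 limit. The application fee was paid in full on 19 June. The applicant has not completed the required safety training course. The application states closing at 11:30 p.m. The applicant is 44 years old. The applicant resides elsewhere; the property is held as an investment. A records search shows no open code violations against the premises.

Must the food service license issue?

(a) not (fee paid) — not met.
(b) age ≥ 25 — met.
So (1) is not satisfied (F AND T).
(i) not (food handler cert.) — not met.
(ii) primary residence — not met.
(a) = F OR F = false.
(b) no complaint in 18 mo. — met.
(2) = F AND T = false.
(i) prior license ≥ 4 yr — fails.
(ii) insurance ≥ $25,000 — fails.
So (a) is not satisfied (F OR F).
(A) all abutters consent — satisfied.
(B) no code violations — satisfied.
(i) = T AND T = true.
(ii) ≥500 ft from school — fails.
(b): T OR F → true.
So (3) is not satisfied (F AND T).
Overall = F OR F OR F = false.
Exception (closes by 10 p.m.) — not satisfied.
Result: main false OR exception false → false.

No — denied.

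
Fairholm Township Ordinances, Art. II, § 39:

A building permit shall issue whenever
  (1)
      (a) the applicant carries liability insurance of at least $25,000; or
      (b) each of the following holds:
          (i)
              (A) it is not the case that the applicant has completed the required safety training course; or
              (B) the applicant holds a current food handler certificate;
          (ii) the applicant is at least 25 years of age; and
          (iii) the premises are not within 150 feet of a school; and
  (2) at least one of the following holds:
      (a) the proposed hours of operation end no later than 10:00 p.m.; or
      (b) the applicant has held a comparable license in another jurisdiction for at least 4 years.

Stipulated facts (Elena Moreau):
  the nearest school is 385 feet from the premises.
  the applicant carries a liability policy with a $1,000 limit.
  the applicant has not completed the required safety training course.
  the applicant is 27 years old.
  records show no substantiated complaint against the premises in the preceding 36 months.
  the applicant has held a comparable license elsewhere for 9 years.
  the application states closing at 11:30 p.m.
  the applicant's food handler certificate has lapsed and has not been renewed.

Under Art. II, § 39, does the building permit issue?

(a) insurance ≥ $25,000 — not satisfied.
(A) not (safety training) — satisfied.
(B) food handler cert. — fails.
(i) = T OR F = true.
(ii) age ≥ 25 — holds.
(iii) ≥150 ft from school — holds.
(b): T AND T AND T → true.
(1) = F OR T = true.
(a) closes by 10 p.m. — not satisfied.
(b) prior license ≥ 4 yr — met.
So (2) is satisfied (F OR T).
Overall: T AND T → true.

Yes — granted.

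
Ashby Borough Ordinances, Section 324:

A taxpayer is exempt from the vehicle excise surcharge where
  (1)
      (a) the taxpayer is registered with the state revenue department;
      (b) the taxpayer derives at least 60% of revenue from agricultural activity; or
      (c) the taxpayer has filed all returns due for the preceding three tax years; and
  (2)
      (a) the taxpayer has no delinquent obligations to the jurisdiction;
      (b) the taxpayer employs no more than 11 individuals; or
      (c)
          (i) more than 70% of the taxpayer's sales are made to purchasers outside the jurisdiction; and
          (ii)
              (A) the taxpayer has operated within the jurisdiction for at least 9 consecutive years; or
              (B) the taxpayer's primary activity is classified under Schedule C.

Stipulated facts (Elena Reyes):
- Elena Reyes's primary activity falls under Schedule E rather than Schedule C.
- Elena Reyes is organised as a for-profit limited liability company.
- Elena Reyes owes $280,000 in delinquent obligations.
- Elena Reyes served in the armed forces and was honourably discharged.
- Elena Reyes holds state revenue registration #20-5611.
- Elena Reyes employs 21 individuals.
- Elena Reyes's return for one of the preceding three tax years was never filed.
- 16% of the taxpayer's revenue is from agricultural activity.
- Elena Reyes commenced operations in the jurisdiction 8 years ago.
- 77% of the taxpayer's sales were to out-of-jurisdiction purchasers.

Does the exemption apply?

No — not exempt.

(a) state-registered — holds.
(b) ≥60% agricultural — fails.
(c) returns current — not met.
So (1) is satisfied (T OR F OR F).
(a) no delinquency — not satisfied.
(b) ≤ 11 employees — fails.
(i) >70% out-of-jur. sales — met.
(A) ≥ 9 yrs in jurisdiction — fails.
(B) Schedule C activity — not satisfied.
(ii): F OR F → false.
(c) = T AND F = false.
So (2) is not satisfied (F OR F OR F).
Overall = T AND F = false.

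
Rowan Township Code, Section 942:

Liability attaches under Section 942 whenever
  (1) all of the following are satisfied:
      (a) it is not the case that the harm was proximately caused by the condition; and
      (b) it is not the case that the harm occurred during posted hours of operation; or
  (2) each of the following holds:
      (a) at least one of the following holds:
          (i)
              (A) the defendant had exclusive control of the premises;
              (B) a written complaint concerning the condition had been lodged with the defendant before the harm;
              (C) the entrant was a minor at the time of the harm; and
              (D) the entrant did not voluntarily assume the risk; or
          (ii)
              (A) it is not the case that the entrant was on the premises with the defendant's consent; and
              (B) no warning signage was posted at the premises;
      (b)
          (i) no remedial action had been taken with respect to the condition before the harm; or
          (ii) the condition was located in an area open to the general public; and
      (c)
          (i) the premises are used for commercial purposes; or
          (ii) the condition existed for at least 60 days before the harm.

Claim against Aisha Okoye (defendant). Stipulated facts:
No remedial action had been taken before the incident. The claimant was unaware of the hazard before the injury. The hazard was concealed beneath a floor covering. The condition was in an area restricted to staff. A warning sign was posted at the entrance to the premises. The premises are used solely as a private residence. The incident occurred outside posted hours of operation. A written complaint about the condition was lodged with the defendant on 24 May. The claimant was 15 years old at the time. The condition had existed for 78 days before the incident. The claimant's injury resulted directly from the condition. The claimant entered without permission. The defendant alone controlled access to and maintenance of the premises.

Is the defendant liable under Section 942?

(a) not (proximate cause) — not satisfied.
(b) not (during posted hours) — met.
So (1) is not satisfied (F AND T).
(A) exclusive control — holds.
(B) complaint lodged — holds.
(C) entrant a minor — satisfied.
(D) no assumed risk — holds.
So (i) is satisfied (T AND T AND T AND T).
(A) not (consent to enter) — holds.
(B) no signage posted — fails.
So (ii) is not satisfied (T AND F).
(a): T OR F → true.
(i) no remedial action — met.
(ii) public area — fails.
So (b) is satisfied (T OR F).
(i) commercial use — not met.
(ii) condition ≥60 days old — met.
(c) = F OR T = true.
(2) = T AND T AND T = true.
Overall = F OR T = true.

Yes — liable.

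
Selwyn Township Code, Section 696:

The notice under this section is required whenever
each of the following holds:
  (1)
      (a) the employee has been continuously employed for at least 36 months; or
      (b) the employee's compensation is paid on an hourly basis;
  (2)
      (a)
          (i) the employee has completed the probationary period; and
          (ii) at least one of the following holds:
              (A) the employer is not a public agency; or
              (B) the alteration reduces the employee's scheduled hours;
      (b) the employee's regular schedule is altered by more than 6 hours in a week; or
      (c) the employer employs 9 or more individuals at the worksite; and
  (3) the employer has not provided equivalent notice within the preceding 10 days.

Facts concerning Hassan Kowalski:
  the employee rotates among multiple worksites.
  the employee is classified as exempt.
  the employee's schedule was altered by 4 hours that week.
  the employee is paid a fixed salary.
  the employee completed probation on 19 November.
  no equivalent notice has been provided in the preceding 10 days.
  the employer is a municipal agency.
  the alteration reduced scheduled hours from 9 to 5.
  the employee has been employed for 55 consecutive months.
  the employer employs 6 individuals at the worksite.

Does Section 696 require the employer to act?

Yes — required.

(a) tenure ≥ 36 mo. — holds.
(b) hourly-paid — not satisfied.
(1): T OR F → true.
(i) past probation — met.
(A) not (public agency) — not satisfied.
(B) hours reduced — holds.
So (ii) is satisfied (F OR T).
(a) = T AND T = true.
(b) schedule shift > 6h — fails.
(c) ≥ 9 at site — fails.
(2) = T OR F OR F = true.
(3) no recent notice — holds.
Overall: T AND T AND T → true.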